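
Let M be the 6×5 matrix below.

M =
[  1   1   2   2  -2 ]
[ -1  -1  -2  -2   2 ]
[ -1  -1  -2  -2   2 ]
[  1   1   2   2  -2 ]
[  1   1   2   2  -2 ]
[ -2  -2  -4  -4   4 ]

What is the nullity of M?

Row reduce to echelon form.
R2 ← R2 + R1: [0, 0, 0, 0, 0]
R3 ← R3 + R1: [0, 0, 0, 0, 0]
R4 ← R4 − R1: [0, 0, 0, 0, 0]
R5 ← R5 − R1: [0, 0, 0, 0, 0]
R6 ← R6 + (2)·R1: [0, 0, 0, 0, 0]
1 nonzero row, so rank(M) = 1.
M has 5 columns; by rank–nullity, nullity = 5 − 1 = 4.

4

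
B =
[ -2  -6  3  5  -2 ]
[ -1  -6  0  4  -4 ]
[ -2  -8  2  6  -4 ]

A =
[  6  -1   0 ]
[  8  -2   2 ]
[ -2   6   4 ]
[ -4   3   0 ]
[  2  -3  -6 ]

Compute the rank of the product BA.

2

First compute BA:
[[-90,  53,  12],
 [-78,  37,  12],
 [-112,  60,  16]]
Now row reduce the product.
R2 ← R2 − (13/15)·R1: [0, -134/15, 8/5]
R3 ← R3 − (56/45)·R1: [0, -268/45, 16/15]
R3 ← R3 − (2/3)·R2: [0, 0, 0]
2 nonzero rows, so rank(BA) = 2.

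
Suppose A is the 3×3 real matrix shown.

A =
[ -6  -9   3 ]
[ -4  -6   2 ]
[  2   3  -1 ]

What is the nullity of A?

2

Row reduce to echelon form.
R2 ← R2 − (2/3)·R1: [0, 0, 0]
R3 ← R3 + (1/3)·R1: [0, 0, 0]
1 nonzero row, so rank(A) = 1.
A has 3 columns; by rank–nullity, nullity = 3 − 1 = 2.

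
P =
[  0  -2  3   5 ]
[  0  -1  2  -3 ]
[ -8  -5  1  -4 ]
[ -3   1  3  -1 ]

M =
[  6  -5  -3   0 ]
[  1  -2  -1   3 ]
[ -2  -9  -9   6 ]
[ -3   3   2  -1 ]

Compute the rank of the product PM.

First compute PM:
[[-23,  -8, -15,   7],
 [  4, -25, -23,  12],
 [-43,  29,  12,  -5],
 [-20, -17, -21,  22]]
Now row reduce the product.
R2 ← R2 + (4/23)·R1: [0, -607/23, -589/23, 304/23]
R3 ← R3 − (43/23)·R1: [0, 1011/23, 921/23, -416/23]
R4 ← R4 − (20/23)·R1: [0, -231/23, -183/23, 366/23]
R3 ← R3 + (1011/607)·R2: [0, 0, -1584/607, 2384/607]
R4 ← R4 − (231/607)·R2: [0, 0, 1086/607, 6606/607]
R4 ← R4 + (181/264)·R3: [0, 0, 0, 448/33]
4 nonzero rows, so rank(PM) = 4.

4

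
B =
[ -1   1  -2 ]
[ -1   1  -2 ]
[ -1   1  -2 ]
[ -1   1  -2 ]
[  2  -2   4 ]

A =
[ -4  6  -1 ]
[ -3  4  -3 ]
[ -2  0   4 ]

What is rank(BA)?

1

First compute BA:
[[  5,  -2, -10],
 [  5,  -2, -10],
 [  5,  -2, -10],
 [  5,  -2, -10],
 [-10,   4,  20]]
Now row reduce the product.
R2 ← R2 − R1: [0, 0, 0]
R3 ← R3 − R1: [0, 0, 0]
R4 ← R4 − R1: [0, 0, 0]
R5 ← R5 + (2)·R1: [0, 0, 0]
1 nonzero row, so rank(BA) = 1.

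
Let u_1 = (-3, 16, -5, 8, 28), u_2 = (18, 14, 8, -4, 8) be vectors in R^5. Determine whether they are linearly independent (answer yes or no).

Form the matrix with these vectors as rows and row reduce.
R2 ← R2 + (6)·R1: [0, 110, -22, 44, 176]
2 nonzero rows, so the 2 vectors span a space of dimension 2.
Since 2 = 2, the vectors are linearly independent.

yes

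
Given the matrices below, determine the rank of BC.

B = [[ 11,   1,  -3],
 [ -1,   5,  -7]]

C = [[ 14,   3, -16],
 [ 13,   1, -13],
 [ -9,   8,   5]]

2

First compute BC:
[[194,  10, -204],
 [114, -54, -84]]
Now row reduce the product.
R2 ← R2 − (57/97)·R1: [0, -5808/97, 3480/97]
2 nonzero rows, so rank(BC) = 2.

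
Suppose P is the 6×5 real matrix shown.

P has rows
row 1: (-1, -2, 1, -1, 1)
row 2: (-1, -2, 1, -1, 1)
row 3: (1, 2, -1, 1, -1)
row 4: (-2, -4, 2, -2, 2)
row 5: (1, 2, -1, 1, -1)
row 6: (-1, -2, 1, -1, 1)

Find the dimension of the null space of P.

Row reduce to echelon form.
R2 ← R2 − R1: [0, 0, 0, 0, 0]
R3 ← R3 + R1: [0, 0, 0, 0, 0]
R4 ← R4 − (2)·R1: [0, 0, 0, 0, 0]
R5 ← R5 + R1: [0, 0, 0, 0, 0]
R6 ← R6 − R1: [0, 0, 0, 0, 0]
1 nonzero row, so rank(P) = 1.
P has 5 columns; by rank–nullity, nullity = 5 − 1 = 4.

4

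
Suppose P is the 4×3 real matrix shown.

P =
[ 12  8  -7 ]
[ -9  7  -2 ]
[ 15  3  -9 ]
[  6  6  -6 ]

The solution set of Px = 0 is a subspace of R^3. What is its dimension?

Row reduce to echelon form.
R2 ← R2 + (3/4)·R1: [0, 13, -29/4]
R3 ← R3 − (5/4)·R1: [0, -7, -1/4]
R4 ← R4 − (1/2)·R1: [0, 2, -5/2]
R3 ← R3 + (7/13)·R2: [0, 0, -54/13]
R4 ← R4 − (2/13)·R2: [0, 0, -18/13]
R4 ← R4 − (1/3)·R3: [0, 0, 0]
3 nonzero rows, so rank(P) = 3.
P has 3 columns; by rank–nullity, nullity = 3 − 3 = 0.

0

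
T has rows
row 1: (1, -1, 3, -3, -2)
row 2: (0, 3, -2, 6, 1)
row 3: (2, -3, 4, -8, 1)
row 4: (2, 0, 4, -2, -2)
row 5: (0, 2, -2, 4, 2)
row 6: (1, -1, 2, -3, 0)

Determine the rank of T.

Row reduce to echelon form.
R3 ← R3 − (2)·R1: [0, -1, -2, -2, 5]
R4 ← R4 − (2)·R1: [0, 2, -2, 4, 2]
R6 ← R6 − R1: [0, 0, -1, 0, 2]
R3 ← R3 + (1/3)·R2: [0, 0, -8/3, 0, 16/3]
R4 ← R4 − (2/3)·R2: [0, 0, -2/3, 0, 4/3]
R5 ← R5 − (2/3)·R2: [0, 0, -2/3, 0, 4/3]
R4 ← R4 − (1/4)·R3: [0, 0, 0, 0, 0]
R5 ← R5 − (1/4)·R3: [0, 0, 0, 0, 0]
R6 ← R6 − (3/8)·R3: [0, 0, 0, 0, 0]
Echelon form has 3 nonzero rows, so rank(T) = 3.

3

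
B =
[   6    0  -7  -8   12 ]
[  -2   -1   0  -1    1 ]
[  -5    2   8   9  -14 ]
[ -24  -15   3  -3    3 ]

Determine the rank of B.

3

Row reduce to echelon form.
R2 ← R2 + (1/3)·R1: [0, -1, -7/3, -11/3, 5]
R3 ← R3 + (5/6)·R1: [0, 2, 13/6, 7/3, -4]
R4 ← R4 + (4)·R1: [0, -15, -25, -35, 51]
R3 ← R3 + (2)·R2: [0, 0, -5/2, -5, 6]
R4 ← R4 − (15)·R2: [0, 0, 10, 20, -24]
R4 ← R4 + (4)·R3: [0, 0, 0, 0, 0]
Echelon form has 3 nonzero rows, so rank(B) = 3.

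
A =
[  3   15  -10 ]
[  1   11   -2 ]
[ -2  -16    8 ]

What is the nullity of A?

0

Row reduce to echelon form.
R2 ← R2 − (1/3)·R1: [0, 6, 4/3]
R3 ← R3 + (2/3)·R1: [0, -6, 4/3]
R3 ← R3 + R2: [0, 0, 8/3]
3 nonzero rows, so rank(A) = 3.
A has 3 columns; by rank–nullity, nullity = 3 − 3 = 0.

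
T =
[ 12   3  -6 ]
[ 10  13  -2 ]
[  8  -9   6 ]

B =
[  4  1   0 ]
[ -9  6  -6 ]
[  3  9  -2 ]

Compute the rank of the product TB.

3

First compute TB:
[[  3, -24,  -6],
 [-83,  70, -74],
 [131,   8,  42]]
Now row reduce the product.
R2 ← R2 + (83/3)·R1: [0, -594, -240]
R3 ← R3 − (131/3)·R1: [0, 1056, 304]
R3 ← R3 + (16/9)·R2: [0, 0, -368/3]
3 nonzero rows, so rank(TB) = 3.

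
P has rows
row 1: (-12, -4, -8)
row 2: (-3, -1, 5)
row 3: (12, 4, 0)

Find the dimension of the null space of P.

1

Row reduce to echelon form.
R2 ← R2 − (1/4)·R1: [0, 0, 7]
R3 ← R3 + R1: [0, 0, -8]
R3 ← R3 + (8/7)·R2: [0, 0, 0]
2 nonzero rows, so rank(P) = 2.
P has 3 columns; by rank–nullity, nullity = 3 − 2 = 1.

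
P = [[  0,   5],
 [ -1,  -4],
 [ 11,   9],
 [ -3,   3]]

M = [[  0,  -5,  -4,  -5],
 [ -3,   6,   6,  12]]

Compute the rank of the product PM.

First compute PM:
[[-15,  30,  30,  60],
 [ 12, -19, -20, -43],
 [-27,  -1,  10,  53],
 [ -9,  33,  30,  51]]
Now row reduce the product.
R2 ← R2 + (4/5)·R1: [0, 5, 4, 5]
R3 ← R3 − (9/5)·R1: [0, -55, -44, -55]
R4 ← R4 − (3/5)·R1: [0, 15, 12, 15]
R3 ← R3 + (11)·R2: [0, 0, 0, 0]
R4 ← R4 − (3)·R2: [0, 0, 0, 0]
2 nonzero rows, so rank(PM) = 2.

2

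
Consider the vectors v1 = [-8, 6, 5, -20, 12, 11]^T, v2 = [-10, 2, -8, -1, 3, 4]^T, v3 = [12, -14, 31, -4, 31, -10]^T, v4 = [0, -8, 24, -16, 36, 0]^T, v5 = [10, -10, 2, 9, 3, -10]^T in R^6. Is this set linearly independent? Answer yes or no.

Form the matrix with these vectors as rows and row reduce.
R2 ← R2 − (5/4)·R1: [0, -11/2, -57/4, 24, -12, -39/4]
R3 ← R3 + (3/2)·R1: [0, -5, 77/2, -34, 49, 13/2]
R5 ← R5 + (5/4)·R1: [0, -5/2, 33/4, -16, 18, 15/4]
R3 ← R3 − (10/11)·R2: [0, 0, 566/11, -614/11, 659/11, 169/11]
R4 ← R4 − (16/11)·R2: [0, 0, 492/11, -560/11, 588/11, 156/11]
R5 ← R5 − (5/11)·R2: [0, 0, 162/11, -296/11, 258/11, 90/11]
R4 ← R4 − (246/283)·R3: [0, 0, 0, -676/283, 390/283, 234/283]
R5 ← R5 − (81/283)·R3: [0, 0, 0, -3094/283, 1785/283, 1071/283]
R5 ← R5 − (119/26)·R4: [0, 0, 0, 0, 0, 0]
4 nonzero rows, so the 5 vectors span a space of dimension 4.
Since 4 < 5, the vectors are linearly dependent.

no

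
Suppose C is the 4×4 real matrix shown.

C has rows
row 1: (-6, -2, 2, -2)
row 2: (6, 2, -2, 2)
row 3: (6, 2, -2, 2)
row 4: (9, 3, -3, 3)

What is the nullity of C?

Row reduce to echelon form.
R2 ← R2 + R1: [0, 0, 0, 0]
R3 ← R3 + R1: [0, 0, 0, 0]
R4 ← R4 + (3/2)·R1: [0, 0, 0, 0]
1 nonzero row, so rank(C) = 1.
C has 4 columns; by rank–nullity, nullity = 4 − 1 = 3.

3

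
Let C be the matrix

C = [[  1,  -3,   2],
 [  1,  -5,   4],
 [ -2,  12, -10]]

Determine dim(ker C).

Row reduce to echelon form.
R2 ← R2 − R1: [0, -2, 2]
R3 ← R3 + (2)·R1: [0, 6, -6]
R3 ← R3 + (3)·R2: [0, 0, 0]
2 nonzero rows, so rank(C) = 2.
C has 3 columns; by rank–nullity, nullity = 3 − 2 = 1.

1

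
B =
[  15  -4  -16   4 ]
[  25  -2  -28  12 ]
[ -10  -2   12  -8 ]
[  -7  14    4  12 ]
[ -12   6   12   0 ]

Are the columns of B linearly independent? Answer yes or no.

no

Row reduce B to echelon form.
R2 ← R2 − (5/3)·R1: [0, 14/3, -4/3, 16/3]
R3 ← R3 + (2/3)·R1: [0, -14/3, 4/3, -16/3]
R4 ← R4 + (7/15)·R1: [0, 182/15, -52/15, 208/15]
R5 ← R5 + (4/5)·R1: [0, 14/5, -4/5, 16/5]
R3 ← R3 + R2: [0, 0, 0, 0]
R4 ← R4 − (13/5)·R2: [0, 0, 0, 0]
R5 ← R5 − (3/5)·R2: [0, 0, 0, 0]
2 pivots among 4 columns.
Only 2 < 4 pivot columns, so the columns are linearly dependent.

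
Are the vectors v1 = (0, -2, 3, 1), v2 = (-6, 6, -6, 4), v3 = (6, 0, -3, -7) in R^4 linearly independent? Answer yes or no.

no

Form the matrix with these vectors as rows and row reduce.
Swap R1 ↔ R2
R3 ← R3 + R1: [0, 6, -9, -3]
R3 ← R3 + (3)·R2: [0, 0, 0, 0]
2 nonzero rows, so the 3 vectors span a space of dimension 2.
Since 2 < 3, the vectors are linearly dependent.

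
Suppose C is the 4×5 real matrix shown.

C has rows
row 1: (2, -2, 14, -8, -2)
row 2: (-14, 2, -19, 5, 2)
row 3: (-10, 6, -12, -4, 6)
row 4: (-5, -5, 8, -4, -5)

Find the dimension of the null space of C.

1

Row reduce to echelon form.
R2 ← R2 + (7)·R1: [0, -12, 79, -51, -12]
R3 ← R3 + (5)·R1: [0, -4, 58, -44, -4]
R4 ← R4 + (5/2)·R1: [0, -10, 43, -24, -10]
R3 ← R3 − (1/3)·R2: [0, 0, 95/3, -27, 0]
R4 ← R4 − (5/6)·R2: [0, 0, -137/6, 37/2, 0]
R4 ← R4 + (137/190)·R3: [0, 0, 0, -92/95, 0]
4 nonzero rows, so rank(C) = 4.
C has 5 columns; by rank–nullity, nullity = 5 − 4 = 1.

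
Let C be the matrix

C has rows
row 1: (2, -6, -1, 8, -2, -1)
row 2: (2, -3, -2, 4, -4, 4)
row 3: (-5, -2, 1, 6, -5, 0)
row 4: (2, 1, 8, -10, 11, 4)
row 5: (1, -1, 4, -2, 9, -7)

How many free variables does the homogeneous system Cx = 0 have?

1

Row reduce to echelon form.
R2 ← R2 − R1: [0, 3, -1, -4, -2, 5]
R3 ← R3 + (5/2)·R1: [0, -17, -3/2, 26, -10, -5/2]
R4 ← R4 − R1: [0, 7, 9, -18, 13, 5]
R5 ← R5 − (1/2)·R1: [0, 2, 9/2, -6, 10, -13/2]
R3 ← R3 + (17/3)·R2: [0, 0, -43/6, 10/3, -64/3, 155/6]
R4 ← R4 − (7/3)·R2: [0, 0, 34/3, -26/3, 53/3, -20/3]
R5 ← R5 − (2/3)·R2: [0, 0, 31/6, -10/3, 34/3, -59/6]
R4 ← R4 + (68/43)·R3: [0, 0, 0, -146/43, -691/43, 1470/43]
R5 ← R5 + (31/43)·R3: [0, 0, 0, -40/43, -174/43, 378/43]
R5 ← R5 − (20/73)·R4: [0, 0, 0, 0, 26/73, -42/73]
5 nonzero rows, so rank(C) = 5.
C has 6 columns; by rank–nullity, nullity = 6 − 5 = 1.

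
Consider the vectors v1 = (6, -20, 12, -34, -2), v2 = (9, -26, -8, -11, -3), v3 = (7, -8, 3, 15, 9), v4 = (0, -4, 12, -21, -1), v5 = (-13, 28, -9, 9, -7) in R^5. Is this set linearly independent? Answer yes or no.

Form the matrix with these vectors as rows and row reduce.
R2 ← R2 − (3/2)·R1: [0, 4, -26, 40, 0]
R3 ← R3 − (7/6)·R1: [0, 46/3, -11, 164/3, 34/3]
R5 ← R5 + (13/6)·R1: [0, -46/3, 17, -194/3, -34/3]
R3 ← R3 − (23/6)·R2: [0, 0, 266/3, -296/3, 34/3]
R4 ← R4 + R2: [0, 0, -14, 19, -1]
R5 ← R5 + (23/6)·R2: [0, 0, -248/3, 266/3, -34/3]
R4 ← R4 + (3/19)·R3: [0, 0, 0, 65/19, 15/19]
R5 ← R5 + (124/133)·R3: [0, 0, 0, -442/133, -102/133]
R5 ← R5 + (34/35)·R4: [0, 0, 0, 0, 0]
4 nonzero rows, so the 5 vectors span a space of dimension 4.
Since 4 < 5, the vectors are linearly dependent.

no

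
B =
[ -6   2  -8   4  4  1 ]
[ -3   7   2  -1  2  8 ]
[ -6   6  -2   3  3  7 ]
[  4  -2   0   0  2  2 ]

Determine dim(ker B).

2

Row reduce to echelon form.
R2 ← R2 − (1/2)·R1: [0, 6, 6, -3, 0, 15/2]
R3 ← R3 − R1: [0, 4, 6, -1, -1, 6]
R4 ← R4 + (2/3)·R1: [0, -2/3, -16/3, 8/3, 14/3, 8/3]
R3 ← R3 − (2/3)·R2: [0, 0, 2, 1, -1, 1]
R4 ← R4 + (1/9)·R2: [0, 0, -14/3, 7/3, 14/3, 7/2]
R4 ← R4 + (7/3)·R3: [0, 0, 0, 14/3, 7/3, 35/6]
4 nonzero rows, so rank(B) = 4.
B has 6 columns; by rank–nullity, nullity = 6 − 4 = 2.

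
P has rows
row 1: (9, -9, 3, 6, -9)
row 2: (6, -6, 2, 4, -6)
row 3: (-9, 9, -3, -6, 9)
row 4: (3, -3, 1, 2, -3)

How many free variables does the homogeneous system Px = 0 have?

4

Row reduce to echelon form.
R2 ← R2 − (2/3)·R1: [0, 0, 0, 0, 0]
R3 ← R3 + R1: [0, 0, 0, 0, 0]
R4 ← R4 − (1/3)·R1: [0, 0, 0, 0, 0]
1 nonzero row, so rank(P) = 1.
P has 5 columns; by rank–nullity, nullity = 5 − 1 = 4.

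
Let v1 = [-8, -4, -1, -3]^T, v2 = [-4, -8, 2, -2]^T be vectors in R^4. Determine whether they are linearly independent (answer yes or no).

Form the matrix with these vectors as rows and row reduce.
R2 ← R2 − (1/2)·R1: [0, -6, 5/2, -1/2]
2 nonzero rows, so the 2 vectors span a space of dimension 2.
Since 2 = 2, the vectors are linearly independent.

yes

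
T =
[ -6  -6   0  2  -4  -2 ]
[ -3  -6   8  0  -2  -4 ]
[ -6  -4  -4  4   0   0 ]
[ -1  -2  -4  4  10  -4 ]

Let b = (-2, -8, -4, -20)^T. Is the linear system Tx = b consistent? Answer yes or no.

Row reduce the augmented matrix [T | b].
R2 ← R2 − (1/2)·R1: [0, -3, 8, -1, 0, -3, -7]
R3 ← R3 − R1: [0, 2, -4, 2, 4, 2, -2]
R4 ← R4 − (1/6)·R1: [0, -1, -4, 11/3, 32/3, -11/3, -59/3]
R3 ← R3 + (2/3)·R2: [0, 0, 4/3, 4/3, 4, 0, -20/3]
R4 ← R4 − (1/3)·R2: [0, 0, -20/3, 4, 32/3, -8/3, -52/3]
R4 ← R4 + (5)·R3: [0, 0, 0, 32/3, 92/3, -8/3, -152/3]
The echelon form has 4 nonzero rows, and every pivot lies in the first 6 columns, so rank(T) = rank([T|b]) = 4.
The system is consistent.

yes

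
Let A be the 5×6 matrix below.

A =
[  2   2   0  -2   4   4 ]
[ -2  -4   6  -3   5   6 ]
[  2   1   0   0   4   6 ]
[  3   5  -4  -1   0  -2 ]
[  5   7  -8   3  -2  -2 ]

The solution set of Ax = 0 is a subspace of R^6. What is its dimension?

3

Row reduce to echelon form.
R2 ← R2 + R1: [0, -2, 6, -5, 9, 10]
R3 ← R3 − R1: [0, -1, 0, 2, 0, 2]
R4 ← R4 − (3/2)·R1: [0, 2, -4, 2, -6, -8]
R5 ← R5 − (5/2)·R1: [0, 2, -8, 8, -12, -12]
R3 ← R3 − (1/2)·R2: [0, 0, -3, 9/2, -9/2, -3]
R4 ← R4 + R2: [0, 0, 2, -3, 3, 2]
R5 ← R5 + R2: [0, 0, -2, 3, -3, -2]
R4 ← R4 + (2/3)·R3: [0, 0, 0, 0, 0, 0]
R5 ← R5 − (2/3)·R3: [0, 0, 0, 0, 0, 0]
3 nonzero rows, so rank(A) = 3.
A has 6 columns; by rank–nullity, nullity = 6 − 3 = 3.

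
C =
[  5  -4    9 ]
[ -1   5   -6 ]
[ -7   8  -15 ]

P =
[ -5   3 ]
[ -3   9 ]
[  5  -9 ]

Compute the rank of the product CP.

2

First compute CP:
[[ 32, -102],
 [-40,  96],
 [-64, 186]]
Now row reduce the product.
R2 ← R2 + (5/4)·R1: [0, -63/2]
R3 ← R3 + (2)·R1: [0, -18]
R3 ← R3 − (4/7)·R2: [0, 0]
2 nonzero rows, so rank(CP) = 2.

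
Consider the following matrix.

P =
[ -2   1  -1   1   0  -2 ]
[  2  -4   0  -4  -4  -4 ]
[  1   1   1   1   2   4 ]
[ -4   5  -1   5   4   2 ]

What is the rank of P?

Row reduce to echelon form.
R2 ← R2 + R1: [0, -3, -1, -3, -4, -6]
R3 ← R3 + (1/2)·R1: [0, 3/2, 1/2, 3/2, 2, 3]
R4 ← R4 − (2)·R1: [0, 3, 1, 3, 4, 6]
R3 ← R3 + (1/2)·R2: [0, 0, 0, 0, 0, 0]
R4 ← R4 + R2: [0, 0, 0, 0, 0, 0]
Echelon form has 2 nonzero rows, so rank(P) = 2.

2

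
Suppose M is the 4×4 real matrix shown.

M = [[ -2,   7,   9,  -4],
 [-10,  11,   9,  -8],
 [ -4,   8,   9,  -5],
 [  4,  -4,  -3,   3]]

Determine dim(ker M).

2

Row reduce to echelon form.
R2 ← R2 − (5)·R1: [0, -24, -36, 12]
R3 ← R3 − (2)·R1: [0, -6, -9, 3]
R4 ← R4 + (2)·R1: [0, 10, 15, -5]
R3 ← R3 − (1/4)·R2: [0, 0, 0, 0]
R4 ← R4 + (5/12)·R2: [0, 0, 0, 0]
2 nonzero rows, so rank(M) = 2.
M has 4 columns; by rank–nullity, nullity = 4 − 2 = 2.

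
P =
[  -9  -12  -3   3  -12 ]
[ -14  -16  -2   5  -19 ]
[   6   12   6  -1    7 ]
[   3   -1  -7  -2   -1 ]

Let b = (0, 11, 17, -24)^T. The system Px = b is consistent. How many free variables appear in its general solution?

1

Row reduce the augmented matrix [P | b].
R2 ← R2 − (14/9)·R1: [0, 8/3, 8/3, 1/3, -1/3, 11]
R3 ← R3 + (2/3)·R1: [0, 4, 4, 1, -1, 17]
R4 ← R4 + (1/3)·R1: [0, -5, -8, -1, -5, -24]
R3 ← R3 − (3/2)·R2: [0, 0, 0, 1/2, -1/2, 1/2]
R4 ← R4 + (15/8)·R2: [0, 0, -3, -3/8, -45/8, -27/8]
Swap R3 ↔ R4
The echelon form has 4 nonzero rows, and every pivot lies in the first 5 columns, so rank(P) = rank([P|b]) = 4.
The system is consistent.
Free variables = (unknowns) − (rank) = 5 − 4 = 1.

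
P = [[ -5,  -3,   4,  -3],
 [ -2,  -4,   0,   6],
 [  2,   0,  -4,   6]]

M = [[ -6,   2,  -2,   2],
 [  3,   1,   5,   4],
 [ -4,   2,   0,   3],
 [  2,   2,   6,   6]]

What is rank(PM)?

2

First compute PM:
[[ -1, -11, -23, -28],
 [ 12,   4,  20,  16],
 [ 16,   8,  32,  28]]
Now row reduce the product.
R2 ← R2 + (12)·R1: [0, -128, -256, -320]
R3 ← R3 + (16)·R1: [0, -168, -336, -420]
R3 ← R3 − (21/16)·R2: [0, 0, 0, 0]
2 nonzero rows, so rank(PM) = 2.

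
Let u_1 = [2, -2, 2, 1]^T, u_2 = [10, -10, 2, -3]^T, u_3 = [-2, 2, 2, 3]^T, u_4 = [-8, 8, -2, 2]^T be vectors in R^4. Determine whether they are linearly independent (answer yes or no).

Form the matrix with these vectors as rows and row reduce.
R2 ← R2 − (5)·R1: [0, 0, -8, -8]
R3 ← R3 + R1: [0, 0, 4, 4]
R4 ← R4 + (4)·R1: [0, 0, 6, 6]
R3 ← R3 + (1/2)·R2: [0, 0, 0, 0]
R4 ← R4 + (3/4)·R2: [0, 0, 0, 0]
2 nonzero rows, so the 4 vectors span a space of dimension 2.
Since 2 < 4, the vectors are linearly dependent.

no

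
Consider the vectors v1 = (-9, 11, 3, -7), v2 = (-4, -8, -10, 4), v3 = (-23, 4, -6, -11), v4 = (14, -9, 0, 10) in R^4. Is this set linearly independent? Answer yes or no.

Form the matrix with these vectors as rows and row reduce.
R2 ← R2 − (4/9)·R1: [0, -116/9, -34/3, 64/9]
R3 ← R3 − (23/9)·R1: [0, -217/9, -41/3, 62/9]
R4 ← R4 + (14/9)·R1: [0, 73/9, 14/3, -8/9]
R3 ← R3 − (217/116)·R2: [0, 0, 437/58, -186/29]
R4 ← R4 + (73/116)·R2: [0, 0, -143/58, 104/29]
R4 ← R4 + (143/437)·R3: [0, 0, 0, 650/437]
4 nonzero rows, so the 4 vectors span a space of dimension 4.
Since 4 = 4, the vectors are linearly independent.

yes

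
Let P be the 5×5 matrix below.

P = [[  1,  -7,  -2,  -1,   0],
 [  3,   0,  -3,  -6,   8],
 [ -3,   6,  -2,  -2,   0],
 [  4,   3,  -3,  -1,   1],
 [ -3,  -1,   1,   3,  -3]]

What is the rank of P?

5

Row reduce to echelon form.
R2 ← R2 − (3)·R1: [0, 21, 3, -3, 8]
R3 ← R3 + (3)·R1: [0, -15, -8, -5, 0]
R4 ← R4 − (4)·R1: [0, 31, 5, 3, 1]
R5 ← R5 + (3)·R1: [0, -22, -5, 0, -3]
R3 ← R3 + (5/7)·R2: [0, 0, -41/7, -50/7, 40/7]
R4 ← R4 − (31/21)·R2: [0, 0, 4/7, 52/7, -227/21]
R5 ← R5 + (22/21)·R2: [0, 0, -13/7, -22/7, 113/21]
R4 ← R4 + (4/41)·R3: [0, 0, 0, 276/41, -1261/123]
R5 ← R5 − (13/41)·R3: [0, 0, 0, -36/41, 439/123]
R5 ← R5 + (3/23)·R4: [0, 0, 0, 0, 154/69]
Echelon form has 5 nonzero rows, so rank(P) = 5.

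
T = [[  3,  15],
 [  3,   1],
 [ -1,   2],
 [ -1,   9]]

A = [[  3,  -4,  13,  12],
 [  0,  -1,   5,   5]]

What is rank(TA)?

First compute TA:
[[  9, -27, 114, 111],
 [  9, -13,  44,  41],
 [ -3,   2,  -3,  -2],
 [ -3,  -5,  32,  33]]
Now row reduce the product.
R2 ← R2 − R1: [0, 14, -70, -70]
R3 ← R3 + (1/3)·R1: [0, -7, 35, 35]
R4 ← R4 + (1/3)·R1: [0, -14, 70, 70]
R3 ← R3 + (1/2)·R2: [0, 0, 0, 0]
R4 ← R4 + R2: [0, 0, 0, 0]
2 nonzero rows, so rank(TA) = 2.

2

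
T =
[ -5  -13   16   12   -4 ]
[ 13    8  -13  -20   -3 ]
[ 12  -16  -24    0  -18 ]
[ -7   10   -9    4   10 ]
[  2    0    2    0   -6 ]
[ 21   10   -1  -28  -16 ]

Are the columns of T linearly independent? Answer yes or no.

no

Row reduce T to echelon form.
R2 ← R2 + (13/5)·R1: [0, -129/5, 143/5, 56/5, -67/5]
R3 ← R3 + (12/5)·R1: [0, -236/5, 72/5, 144/5, -138/5]
R4 ← R4 − (7/5)·R1: [0, 141/5, -157/5, -64/5, 78/5]
R5 ← R5 + (2/5)·R1: [0, -26/5, 42/5, 24/5, -38/5]
R6 ← R6 + (21/5)·R1: [0, -223/5, 331/5, 112/5, -164/5]
R3 ← R3 − (236/129)·R2: [0, 0, -4892/129, 1072/129, -398/129]
R4 ← R4 + (47/43)·R2: [0, 0, -6/43, -24/43, 41/43]
R5 ← R5 − (26/129)·R2: [0, 0, 340/129, 328/129, -632/129]
R6 ← R6 − (223/129)·R2: [0, 0, 2162/129, 392/129, -1243/129]
R4 ← R4 − (9/2446)·R3: [0, 0, 0, -720/1223, 1180/1223]
R5 ← R5 + (85/1223)·R3: [0, 0, 0, 3816/1223, -6254/1223]
R6 ← R6 + (1081/2446)·R3: [0, 0, 0, 8208/1223, -13452/1223]
R5 ← R5 + (53/10)·R4: [0, 0, 0, 0, 0]
R6 ← R6 + (57/5)·R4: [0, 0, 0, 0, 0]
4 pivots among 5 columns.
Only 4 < 5 pivot columns, so the columns are linearly dependent.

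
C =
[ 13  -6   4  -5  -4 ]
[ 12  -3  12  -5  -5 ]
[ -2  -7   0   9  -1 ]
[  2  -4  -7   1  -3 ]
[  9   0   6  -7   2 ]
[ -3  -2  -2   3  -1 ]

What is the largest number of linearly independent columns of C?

Row reduce to echelon form.
R2 ← R2 − (12/13)·R1: [0, 33/13, 108/13, -5/13, -17/13]
R3 ← R3 + (2/13)·R1: [0, -103/13, 8/13, 107/13, -21/13]
R4 ← R4 − (2/13)·R1: [0, -40/13, -99/13, 23/13, -31/13]
R5 ← R5 − (9/13)·R1: [0, 54/13, 42/13, -46/13, 62/13]
R6 ← R6 + (3/13)·R1: [0, -44/13, -14/13, 24/13, -25/13]
R3 ← R3 + (103/33)·R2: [0, 0, 292/11, 232/33, -188/33]
R4 ← R4 + (40/33)·R2: [0, 0, 27/11, 43/33, -131/33]
R5 ← R5 − (18/11)·R2: [0, 0, -114/11, -32/11, 76/11]
R6 ← R6 + (4/3)·R2: [0, 0, 10, 4/3, -11/3]
R4 ← R4 − (27/292)·R3: [0, 0, 0, 143/219, -754/219]
R5 ← R5 + (57/146)·R3: [0, 0, 0, -12/73, 342/73]
R6 ← R6 − (55/146)·R3: [0, 0, 0, -96/73, -111/73]
R5 ← R5 + (36/143)·R4: [0, 0, 0, 0, 42/11]
R6 ← R6 + (288/143)·R4: [0, 0, 0, 0, -93/11]
R6 ← R6 + (31/14)·R5: [0, 0, 0, 0, 0]
Echelon form has 5 nonzero rows, so rank(C) = 5.
The rank gives the maximum number of linearly independent columns: 5.

5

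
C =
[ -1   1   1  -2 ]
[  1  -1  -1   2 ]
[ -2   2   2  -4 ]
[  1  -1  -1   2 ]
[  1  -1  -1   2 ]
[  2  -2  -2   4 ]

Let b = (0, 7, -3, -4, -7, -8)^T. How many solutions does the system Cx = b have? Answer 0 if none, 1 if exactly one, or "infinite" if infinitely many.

Row reduce the augmented matrix [C | b].
R2 ← R2 + R1: [0, 0, 0, 0, 7]
R3 ← R3 − (2)·R1: [0, 0, 0, 0, -3]
R4 ← R4 + R1: [0, 0, 0, 0, -4]
R5 ← R5 + R1: [0, 0, 0, 0, -7]
R6 ← R6 + (2)·R1: [0, 0, 0, 0, -8]
R3 ← R3 + (3/7)·R2: [0, 0, 0, 0, 0]
R4 ← R4 + (4/7)·R2: [0, 0, 0, 0, 0]
R5 ← R5 + R2: [0, 0, 0, 0, 0]
R6 ← R6 + (8/7)·R2: [0, 0, 0, 0, 0]
The echelon form has 2 nonzero rows; the last pivot sits in the augmented column, so rank(C) = 1 but rank([C|b]) = 2.
Since the ranks differ, the system is inconsistent.
It has no solutions.

0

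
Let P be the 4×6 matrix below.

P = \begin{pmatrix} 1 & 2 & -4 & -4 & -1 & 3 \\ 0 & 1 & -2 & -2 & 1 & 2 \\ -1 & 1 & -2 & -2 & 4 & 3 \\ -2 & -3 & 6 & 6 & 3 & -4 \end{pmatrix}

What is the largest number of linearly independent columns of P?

2

Row reduce to echelon form.
R3 ← R3 + R1: [0, 3, -6, -6, 3, 6]
R4 ← R4 + (2)·R1: [0, 1, -2, -2, 1, 2]
R3 ← R3 − (3)·R2: [0, 0, 0, 0, 0, 0]
R4 ← R4 − R2: [0, 0, 0, 0, 0, 0]
Echelon form has 2 nonzero rows, so rank(P) = 2.
The rank gives the maximum number of linearly independent columns: 2.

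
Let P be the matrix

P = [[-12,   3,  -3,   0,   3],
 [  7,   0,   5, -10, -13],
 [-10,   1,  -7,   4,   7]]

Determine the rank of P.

3

Row reduce to echelon form.
R2 ← R2 + (7/12)·R1: [0, 7/4, 13/4, -10, -45/4]
R3 ← R3 − (5/6)·R1: [0, -3/2, -9/2, 4, 9/2]
R3 ← R3 + (6/7)·R2: [0, 0, -12/7, -32/7, -36/7]
Echelon form has 3 nonzero rows, so rank(P) = 3.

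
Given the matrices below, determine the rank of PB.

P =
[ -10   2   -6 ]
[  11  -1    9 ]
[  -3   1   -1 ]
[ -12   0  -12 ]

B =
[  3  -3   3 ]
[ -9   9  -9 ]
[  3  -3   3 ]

First compute PB:
[[-66,  66, -66],
 [ 69, -69,  69],
 [-21,  21, -21],
 [-72,  72, -72]]
Now row reduce the product.
R2 ← R2 + (23/22)·R1: [0, 0, 0]
R3 ← R3 − (7/22)·R1: [0, 0, 0]
R4 ← R4 − (12/11)·R1: [0, 0, 0]
1 nonzero row, so rank(PB) = 1.

1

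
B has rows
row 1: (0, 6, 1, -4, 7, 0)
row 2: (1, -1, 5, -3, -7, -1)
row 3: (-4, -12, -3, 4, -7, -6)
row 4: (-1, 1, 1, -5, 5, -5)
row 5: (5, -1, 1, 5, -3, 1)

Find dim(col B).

5

Row reduce to echelon form.
Swap R1 ↔ R2
R3 ← R3 + (4)·R1: [0, -16, 17, -8, -35, -10]
R4 ← R4 + R1: [0, 0, 6, -8, -2, -6]
R5 ← R5 − (5)·R1: [0, 4, -24, 20, 32, 6]
R3 ← R3 + (8/3)·R2: [0, 0, 59/3, -56/3, -49/3, -10]
R5 ← R5 − (2/3)·R2: [0, 0, -74/3, 68/3, 82/3, 6]
R4 ← R4 − (18/59)·R3: [0, 0, 0, -136/59, 176/59, -174/59]
R5 ← R5 + (74/59)·R3: [0, 0, 0, -44/59, 404/59, -386/59]
R5 ← R5 − (11/34)·R4: [0, 0, 0, 0, 100/17, -95/17]
Echelon form has 5 nonzero rows, so rank(B) = 5.
The column space has dimension equal to the rank: 5.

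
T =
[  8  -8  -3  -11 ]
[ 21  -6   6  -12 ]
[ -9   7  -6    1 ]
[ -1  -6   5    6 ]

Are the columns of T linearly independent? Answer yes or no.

Row reduce T to echelon form.
R2 ← R2 − (21/8)·R1: [0, 15, 111/8, 135/8]
R3 ← R3 + (9/8)·R1: [0, -2, -75/8, -91/8]
R4 ← R4 + (1/8)·R1: [0, -7, 37/8, 37/8]
R3 ← R3 + (2/15)·R2: [0, 0, -301/40, -73/8]
R4 ← R4 + (7/15)·R2: [0, 0, 111/10, 25/2]
R4 ← R4 + (444/301)·R3: [0, 0, 0, -289/301]
4 pivots among 4 columns.
Every column is a pivot column, so the columns are linearly independent.

yes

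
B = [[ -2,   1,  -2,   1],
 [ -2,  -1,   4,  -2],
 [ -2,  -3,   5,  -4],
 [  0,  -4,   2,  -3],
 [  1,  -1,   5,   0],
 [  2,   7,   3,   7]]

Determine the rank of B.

4

Row reduce to echelon form.
R2 ← R2 − R1: [0, -2, 6, -3]
R3 ← R3 − R1: [0, -4, 7, -5]
R5 ← R5 + (1/2)·R1: [0, -1/2, 4, 1/2]
R6 ← R6 + R1: [0, 8, 1, 8]
R3 ← R3 − (2)·R2: [0, 0, -5, 1]
R4 ← R4 − (2)·R2: [0, 0, -10, 3]
R5 ← R5 − (1/4)·R2: [0, 0, 5/2, 5/4]
R6 ← R6 + (4)·R2: [0, 0, 25, -4]
R4 ← R4 − (2)·R3: [0, 0, 0, 1]
R5 ← R5 + (1/2)·R3: [0, 0, 0, 7/4]
R6 ← R6 + (5)·R3: [0, 0, 0, 1]
R5 ← R5 − (7/4)·R4: [0, 0, 0, 0]
R6 ← R6 − R4: [0, 0, 0, 0]
Echelon form has 4 nonzero rows, so rank(B) = 4.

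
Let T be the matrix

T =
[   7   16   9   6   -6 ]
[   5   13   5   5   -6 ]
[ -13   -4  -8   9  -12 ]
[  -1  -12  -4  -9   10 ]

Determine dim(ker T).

Row reduce to echelon form.
R2 ← R2 − (5/7)·R1: [0, 11/7, -10/7, 5/7, -12/7]
R3 ← R3 + (13/7)·R1: [0, 180/7, 61/7, 141/7, -162/7]
R4 ← R4 + (1/7)·R1: [0, -68/7, -19/7, -57/7, 64/7]
R3 ← R3 − (180/11)·R2: [0, 0, 353/11, 93/11, 54/11]
R4 ← R4 + (68/11)·R2: [0, 0, -127/11, -41/11, -16/11]
R4 ← R4 + (127/353)·R3: [0, 0, 0, -242/353, 110/353]
4 nonzero rows, so rank(T) = 4.
T has 5 columns; by rank–nullity, nullity = 5 − 4 = 1.

1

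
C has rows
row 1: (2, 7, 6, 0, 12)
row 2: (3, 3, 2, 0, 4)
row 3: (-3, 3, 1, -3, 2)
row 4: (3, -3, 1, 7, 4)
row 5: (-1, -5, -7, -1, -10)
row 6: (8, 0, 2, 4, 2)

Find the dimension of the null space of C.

0

Row reduce to echelon form.
R2 ← R2 − (3/2)·R1: [0, -15/2, -7, 0, -14]
R3 ← R3 + (3/2)·R1: [0, 27/2, 10, -3, 20]
R4 ← R4 − (3/2)·R1: [0, -27/2, -8, 7, -14]
R5 ← R5 + (1/2)·R1: [0, -3/2, -4, -1, -4]
R6 ← R6 − (4)·R1: [0, -28, -22, 4, -46]
R3 ← R3 + (9/5)·R2: [0, 0, -13/5, -3, -26/5]
R4 ← R4 − (9/5)·R2: [0, 0, 23/5, 7, 56/5]
R5 ← R5 − (1/5)·R2: [0, 0, -13/5, -1, -6/5]
R6 ← R6 − (56/15)·R2: [0, 0, 62/15, 4, 94/15]
R4 ← R4 + (23/13)·R3: [0, 0, 0, 22/13, 2]
R5 ← R5 − R3: [0, 0, 0, 2, 4]
R6 ← R6 + (62/39)·R3: [0, 0, 0, -10/13, -2]
R5 ← R5 − (13/11)·R4: [0, 0, 0, 0, 18/11]
R6 ← R6 + (5/11)·R4: [0, 0, 0, 0, -12/11]
R6 ← R6 + (2/3)·R5: [0, 0, 0, 0, 0]
5 nonzero rows, so rank(C) = 5.
C has 5 columns; by rank–nullity, nullity = 5 − 5 = 0.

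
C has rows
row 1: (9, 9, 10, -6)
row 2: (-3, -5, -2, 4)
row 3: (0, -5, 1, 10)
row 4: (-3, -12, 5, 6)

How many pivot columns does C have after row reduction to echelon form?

Row reduce to echelon form.
R2 ← R2 + (1/3)·R1: [0, -2, 4/3, 2]
R4 ← R4 + (1/3)·R1: [0, -9, 25/3, 4]
R3 ← R3 − (5/2)·R2: [0, 0, -7/3, 5]
R4 ← R4 − (9/2)·R2: [0, 0, 7/3, -5]
R4 ← R4 + R3: [0, 0, 0, 0]
Echelon form has 3 nonzero rows, so rank(C) = 3.
Each nonzero row contributes one pivot column: 3 pivot columns.

3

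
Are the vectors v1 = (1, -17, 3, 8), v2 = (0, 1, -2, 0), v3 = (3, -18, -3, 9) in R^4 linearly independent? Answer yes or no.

Form the matrix with these vectors as rows and row reduce.
R3 ← R3 − (3)·R1: [0, 33, -12, -15]
R3 ← R3 − (33)·R2: [0, 0, 54, -15]
3 nonzero rows, so the 3 vectors span a space of dimension 3.
Since 3 = 3, the vectors are linearly independent.

yes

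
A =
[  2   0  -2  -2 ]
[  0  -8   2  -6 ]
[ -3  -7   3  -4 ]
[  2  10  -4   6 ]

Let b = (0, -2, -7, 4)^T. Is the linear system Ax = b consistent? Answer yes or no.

Row reduce the augmented matrix [A | b].
R3 ← R3 + (3/2)·R1: [0, -7, 0, -7, -7]
R4 ← R4 − R1: [0, 10, -2, 8, 4]
R3 ← R3 − (7/8)·R2: [0, 0, -7/4, -7/4, -21/4]
R4 ← R4 + (5/4)·R2: [0, 0, 1/2, 1/2, 3/2]
R4 ← R4 + (2/7)·R3: [0, 0, 0, 0, 0]
The echelon form has 3 nonzero rows, and every pivot lies in the first 4 columns, so rank(A) = rank([A|b]) = 3.
The system is consistent.

yes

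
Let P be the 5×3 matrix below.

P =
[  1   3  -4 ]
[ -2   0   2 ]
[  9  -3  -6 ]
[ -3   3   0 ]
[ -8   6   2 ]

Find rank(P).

Row reduce to echelon form.
R2 ← R2 + (2)·R1: [0, 6, -6]
R3 ← R3 − (9)·R1: [0, -30, 30]
R4 ← R4 + (3)·R1: [0, 12, -12]
R5 ← R5 + (8)·R1: [0, 30, -30]
R3 ← R3 + (5)·R2: [0, 0, 0]
R4 ← R4 − (2)·R2: [0, 0, 0]
R5 ← R5 − (5)·R2: [0, 0, 0]
Echelon form has 2 nonzero rows, so rank(P) = 2.

2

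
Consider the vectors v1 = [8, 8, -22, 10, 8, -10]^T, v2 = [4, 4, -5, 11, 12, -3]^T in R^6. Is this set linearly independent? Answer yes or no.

yes

Form the matrix with these vectors as rows and row reduce.
R2 ← R2 − (1/2)·R1: [0, 0, 6, 6, 8, 2]
2 nonzero rows, so the 2 vectors span a space of dimension 2.
Since 2 = 2, the vectors are linearly independent.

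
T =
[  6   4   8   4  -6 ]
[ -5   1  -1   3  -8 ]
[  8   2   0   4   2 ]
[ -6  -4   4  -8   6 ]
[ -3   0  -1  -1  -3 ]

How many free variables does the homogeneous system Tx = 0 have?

Row reduce to echelon form.
R2 ← R2 + (5/6)·R1: [0, 13/3, 17/3, 19/3, -13]
R3 ← R3 − (4/3)·R1: [0, -10/3, -32/3, -4/3, 10]
R4 ← R4 + R1: [0, 0, 12, -4, 0]
R5 ← R5 + (1/2)·R1: [0, 2, 3, 1, -6]
R3 ← R3 + (10/13)·R2: [0, 0, -82/13, 46/13, 0]
R5 ← R5 − (6/13)·R2: [0, 0, 5/13, -25/13, 0]
R4 ← R4 + (78/41)·R3: [0, 0, 0, 112/41, 0]
R5 ← R5 + (5/82)·R3: [0, 0, 0, -70/41, 0]
R5 ← R5 + (5/8)·R4: [0, 0, 0, 0, 0]
4 nonzero rows, so rank(T) = 4.
T has 5 columns; by rank–nullity, nullity = 5 − 4 = 1.

1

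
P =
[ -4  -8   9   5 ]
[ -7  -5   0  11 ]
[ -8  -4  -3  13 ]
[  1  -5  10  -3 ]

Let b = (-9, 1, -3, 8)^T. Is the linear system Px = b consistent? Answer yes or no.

Row reduce the augmented matrix [P | b].
R2 ← R2 − (7/4)·R1: [0, 9, -63/4, 9/4, 67/4]
R3 ← R3 − (2)·R1: [0, 12, -21, 3, 15]
R4 ← R4 + (1/4)·R1: [0, -7, 49/4, -7/4, 23/4]
R3 ← R3 − (4/3)·R2: [0, 0, 0, 0, -22/3]
R4 ← R4 + (7/9)·R2: [0, 0, 0, 0, 169/9]
R4 ← R4 + (169/66)·R3: [0, 0, 0, 0, 0]
The echelon form has 3 nonzero rows; the last pivot sits in the augmented column, so rank(P) = 2 but rank([P|b]) = 3.
Since the ranks differ, the system is inconsistent.

no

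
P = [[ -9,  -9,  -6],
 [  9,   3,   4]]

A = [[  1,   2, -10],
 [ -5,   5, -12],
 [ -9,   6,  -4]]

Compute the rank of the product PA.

First compute PA:
[[ 90, -99, 222],
 [-42,  57, -142]]
Now row reduce the product.
R2 ← R2 + (7/15)·R1: [0, 54/5, -192/5]
2 nonzero rows, so rank(PA) = 2.

2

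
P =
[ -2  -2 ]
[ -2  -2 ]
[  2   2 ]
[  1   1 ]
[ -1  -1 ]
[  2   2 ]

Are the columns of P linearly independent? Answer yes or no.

no

Row reduce P to echelon form.
R2 ← R2 − R1: [0, 0]
R3 ← R3 + R1: [0, 0]
R4 ← R4 + (1/2)·R1: [0, 0]
R5 ← R5 − (1/2)·R1: [0, 0]
R6 ← R6 + R1: [0, 0]
1 pivot among 2 columns.
Only 1 < 2 pivot columns, so the columns are linearly dependent.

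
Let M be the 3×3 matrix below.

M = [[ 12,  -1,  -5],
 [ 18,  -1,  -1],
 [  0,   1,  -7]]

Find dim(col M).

Row reduce to echelon form.
R2 ← R2 − (3/2)·R1: [0, 1/2, 13/2]
R3 ← R3 − (2)·R2: [0, 0, -20]
Echelon form has 3 nonzero rows, so rank(M) = 3.
The column space has dimension equal to the rank: 3.

3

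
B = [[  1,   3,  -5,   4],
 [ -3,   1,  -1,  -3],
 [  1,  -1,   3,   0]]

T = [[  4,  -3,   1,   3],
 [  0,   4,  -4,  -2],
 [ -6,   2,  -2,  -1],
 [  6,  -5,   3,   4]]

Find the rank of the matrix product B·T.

First compute BT:
[[ 58, -21,  11,  18],
 [-24,  26, -14, -22],
 [-14,  -1,  -1,   2]]
Now row reduce the product.
R2 ← R2 + (12/29)·R1: [0, 502/29, -274/29, -422/29]
R3 ← R3 + (7/29)·R1: [0, -176/29, 48/29, 184/29]
R3 ← R3 + (88/251)·R2: [0, 0, -416/251, 312/251]
3 nonzero rows, so rank(BT) = 3.

3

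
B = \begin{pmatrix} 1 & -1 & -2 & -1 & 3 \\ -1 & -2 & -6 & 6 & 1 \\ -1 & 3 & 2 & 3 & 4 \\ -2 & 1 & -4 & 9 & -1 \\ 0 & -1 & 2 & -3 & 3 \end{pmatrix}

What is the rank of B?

Row reduce to echelon form.
R2 ← R2 + R1: [0, -3, -8, 5, 4]
R3 ← R3 + R1: [0, 2, 0, 2, 7]
R4 ← R4 + (2)·R1: [0, -1, -8, 7, 5]
R3 ← R3 + (2/3)·R2: [0, 0, -16/3, 16/3, 29/3]
R4 ← R4 − (1/3)·R2: [0, 0, -16/3, 16/3, 11/3]
R5 ← R5 − (1/3)·R2: [0, 0, 14/3, -14/3, 5/3]
R4 ← R4 − R3: [0, 0, 0, 0, -6]
R5 ← R5 + (7/8)·R3: [0, 0, 0, 0, 81/8]
R5 ← R5 + (27/16)·R4: [0, 0, 0, 0, 0]
Echelon form has 4 nonzero rows, so rank(B) = 4.

4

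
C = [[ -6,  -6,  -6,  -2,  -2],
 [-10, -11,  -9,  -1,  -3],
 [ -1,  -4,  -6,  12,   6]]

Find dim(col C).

3

Row reduce to echelon form.
R2 ← R2 − (5/3)·R1: [0, -1, 1, 7/3, 1/3]
R3 ← R3 − (1/6)·R1: [0, -3, -5, 37/3, 19/3]
R3 ← R3 − (3)·R2: [0, 0, -8, 16/3, 16/3]
Echelon form has 3 nonzero rows, so rank(C) = 3.
The column space has dimension equal to the rank: 3.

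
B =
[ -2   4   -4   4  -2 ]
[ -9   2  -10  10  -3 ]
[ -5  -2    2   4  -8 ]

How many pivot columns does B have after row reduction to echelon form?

3

Row reduce to echelon form.
R2 ← R2 − (9/2)·R1: [0, -16, 8, -8, 6]
R3 ← R3 − (5/2)·R1: [0, -12, 12, -6, -3]
R3 ← R3 − (3/4)·R2: [0, 0, 6, 0, -15/2]
Echelon form has 3 nonzero rows, so rank(B) = 3.
Each nonzero row contributes one pivot column: 3 pivot columns.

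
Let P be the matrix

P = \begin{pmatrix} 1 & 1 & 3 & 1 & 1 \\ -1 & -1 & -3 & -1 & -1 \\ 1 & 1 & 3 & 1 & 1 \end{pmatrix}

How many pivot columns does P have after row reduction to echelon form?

Row reduce to echelon form.
R2 ← R2 + R1: [0, 0, 0, 0, 0]
R3 ← R3 − R1: [0, 0, 0, 0, 0]
Echelon form has 1 nonzero row, so rank(P) = 1.
Each nonzero row contributes one pivot column: 1 pivot columns.

1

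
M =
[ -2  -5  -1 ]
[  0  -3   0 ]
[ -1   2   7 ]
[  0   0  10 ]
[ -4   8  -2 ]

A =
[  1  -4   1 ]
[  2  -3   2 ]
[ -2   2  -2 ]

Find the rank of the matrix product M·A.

First compute MA:
[[-10,  21, -10],
 [ -6,   9,  -6],
 [-11,  12, -11],
 [-20,  20, -20],
 [ 16, -12,  16]]
Now row reduce the product.
R2 ← R2 − (3/5)·R1: [0, -18/5, 0]
R3 ← R3 − (11/10)·R1: [0, -111/10, 0]
R4 ← R4 − (2)·R1: [0, -22, 0]
R5 ← R5 + (8/5)·R1: [0, 108/5, 0]
R3 ← R3 − (37/12)·R2: [0, 0, 0]
R4 ← R4 − (55/9)·R2: [0, 0, 0]
R5 ← R5 + (6)·R2: [0, 0, 0]
2 nonzero rows, so rank(MA) = 2.

2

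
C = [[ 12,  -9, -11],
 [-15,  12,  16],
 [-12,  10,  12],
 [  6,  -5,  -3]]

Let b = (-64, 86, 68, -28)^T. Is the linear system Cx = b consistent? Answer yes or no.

yes

Row reduce the augmented matrix [C | b].
R2 ← R2 + (5/4)·R1: [0, 3/4, 9/4, 6]
R3 ← R3 + R1: [0, 1, 1, 4]
R4 ← R4 − (1/2)·R1: [0, -1/2, 5/2, 4]
R3 ← R3 − (4/3)·R2: [0, 0, -2, -4]
R4 ← R4 + (2/3)·R2: [0, 0, 4, 8]
R4 ← R4 + (2)·R3: [0, 0, 0, 0]
The echelon form has 3 nonzero rows, and every pivot lies in the first 3 columns, so rank(C) = rank([C|b]) = 3.
The system is consistent.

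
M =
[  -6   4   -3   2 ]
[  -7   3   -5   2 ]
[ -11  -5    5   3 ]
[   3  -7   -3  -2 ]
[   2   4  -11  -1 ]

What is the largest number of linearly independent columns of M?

3

Row reduce to echelon form.
R2 ← R2 − (7/6)·R1: [0, -5/3, -3/2, -1/3]
R3 ← R3 − (11/6)·R1: [0, -37/3, 21/2, -2/3]
R4 ← R4 + (1/2)·R1: [0, -5, -9/2, -1]
R5 ← R5 + (1/3)·R1: [0, 16/3, -12, -1/3]
R3 ← R3 − (37/5)·R2: [0, 0, 108/5, 9/5]
R4 ← R4 − (3)·R2: [0, 0, 0, 0]
R5 ← R5 + (16/5)·R2: [0, 0, -84/5, -7/5]
R5 ← R5 + (7/9)·R3: [0, 0, 0, 0]
Echelon form has 3 nonzero rows, so rank(M) = 3.
The rank gives the maximum number of linearly independent columns: 3.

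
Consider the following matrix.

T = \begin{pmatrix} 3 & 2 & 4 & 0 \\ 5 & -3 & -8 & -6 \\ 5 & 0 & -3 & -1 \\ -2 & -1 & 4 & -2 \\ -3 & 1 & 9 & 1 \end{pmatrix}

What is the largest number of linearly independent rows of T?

Row reduce to echelon form.
R2 ← R2 − (5/3)·R1: [0, -19/3, -44/3, -6]
R3 ← R3 − (5/3)·R1: [0, -10/3, -29/3, -1]
R4 ← R4 + (2/3)·R1: [0, 1/3, 20/3, -2]
R5 ← R5 + R1: [0, 3, 13, 1]
R3 ← R3 − (10/19)·R2: [0, 0, -37/19, 41/19]
R4 ← R4 + (1/19)·R2: [0, 0, 112/19, -44/19]
R5 ← R5 + (9/19)·R2: [0, 0, 115/19, -35/19]
R4 ← R4 + (112/37)·R3: [0, 0, 0, 156/37]
R5 ← R5 + (115/37)·R3: [0, 0, 0, 180/37]
R5 ← R5 − (15/13)·R4: [0, 0, 0, 0]
Echelon form has 4 nonzero rows, so rank(T) = 4.
The rank gives the maximum number of linearly independent rows: 4.

4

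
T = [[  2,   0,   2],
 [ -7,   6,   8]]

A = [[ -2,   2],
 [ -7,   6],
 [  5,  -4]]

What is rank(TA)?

2

First compute TA:
[[  6,  -4],
 [ 12, -10]]
Now row reduce the product.
R2 ← R2 − (2)·R1: [0, -2]
2 nonzero rows, so rank(TA) = 2.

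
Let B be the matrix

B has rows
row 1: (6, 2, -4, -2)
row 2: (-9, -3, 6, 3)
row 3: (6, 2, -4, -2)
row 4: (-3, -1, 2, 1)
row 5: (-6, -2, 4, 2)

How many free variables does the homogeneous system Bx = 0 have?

3

Row reduce to echelon form.
R2 ← R2 + (3/2)·R1: [0, 0, 0, 0]
R3 ← R3 − R1: [0, 0, 0, 0]
R4 ← R4 + (1/2)·R1: [0, 0, 0, 0]
R5 ← R5 + R1: [0, 0, 0, 0]
1 nonzero row, so rank(B) = 1.
B has 4 columns; by rank–nullity, nullity = 4 − 1 = 3.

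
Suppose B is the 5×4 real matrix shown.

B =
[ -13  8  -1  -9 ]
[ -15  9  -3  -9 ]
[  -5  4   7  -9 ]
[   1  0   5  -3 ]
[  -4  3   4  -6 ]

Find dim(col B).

Row reduce to echelon form.
R2 ← R2 − (15/13)·R1: [0, -3/13, -24/13, 18/13]
R3 ← R3 − (5/13)·R1: [0, 12/13, 96/13, -72/13]
R4 ← R4 + (1/13)·R1: [0, 8/13, 64/13, -48/13]
R5 ← R5 − (4/13)·R1: [0, 7/13, 56/13, -42/13]
R3 ← R3 + (4)·R2: [0, 0, 0, 0]
R4 ← R4 + (8/3)·R2: [0, 0, 0, 0]
R5 ← R5 + (7/3)·R2: [0, 0, 0, 0]
Echelon form has 2 nonzero rows, so rank(B) = 2.
The column space has dimension equal to the rank: 2.

2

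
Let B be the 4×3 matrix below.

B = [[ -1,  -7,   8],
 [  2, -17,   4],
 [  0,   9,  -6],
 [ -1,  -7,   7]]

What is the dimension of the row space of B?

Row reduce to echelon form.
R2 ← R2 + (2)·R1: [0, -31, 20]
R4 ← R4 − R1: [0, 0, -1]
R3 ← R3 + (9/31)·R2: [0, 0, -6/31]
R4 ← R4 − (31/6)·R3: [0, 0, 0]
Echelon form has 3 nonzero rows, so rank(B) = 3.
The row space has dimension equal to the rank: 3.

3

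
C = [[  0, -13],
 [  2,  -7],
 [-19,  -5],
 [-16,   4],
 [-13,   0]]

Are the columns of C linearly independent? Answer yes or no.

Row reduce C to echelon form.
Swap R1 ↔ R2
R3 ← R3 + (19/2)·R1: [0, -143/2]
R4 ← R4 + (8)·R1: [0, -52]
R5 ← R5 + (13/2)·R1: [0, -91/2]
R3 ← R3 − (11/2)·R2: [0, 0]
R4 ← R4 − (4)·R2: [0, 0]
R5 ← R5 − (7/2)·R2: [0, 0]
2 pivots among 2 columns.
Every column is a pivot column, so the columns are linearly independent.

yes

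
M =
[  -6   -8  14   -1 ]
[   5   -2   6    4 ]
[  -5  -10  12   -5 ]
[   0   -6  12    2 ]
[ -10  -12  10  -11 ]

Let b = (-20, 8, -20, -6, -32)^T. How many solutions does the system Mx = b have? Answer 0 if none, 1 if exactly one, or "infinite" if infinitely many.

Row reduce the augmented matrix [M | b].
R2 ← R2 + (5/6)·R1: [0, -26/3, 53/3, 19/6, -26/3]
R3 ← R3 − (5/6)·R1: [0, -10/3, 1/3, -25/6, -10/3]
R5 ← R5 − (5/3)·R1: [0, 4/3, -40/3, -28/3, 4/3]
R3 ← R3 − (5/13)·R2: [0, 0, -84/13, -70/13, 0]
R4 ← R4 − (9/13)·R2: [0, 0, -3/13, -5/26, 0]
R5 ← R5 + (2/13)·R2: [0, 0, -138/13, -115/13, 0]
R4 ← R4 − (1/28)·R3: [0, 0, 0, 0, 0]
R5 ← R5 − (23/14)·R3: [0, 0, 0, 0, 0]
The echelon form has 3 nonzero rows, and every pivot lies in the first 4 columns, so rank(M) = rank([M|b]) = 3.
The system is consistent.
rank = 3 < 4 unknowns, so there are infinitely many solutions.

infinite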